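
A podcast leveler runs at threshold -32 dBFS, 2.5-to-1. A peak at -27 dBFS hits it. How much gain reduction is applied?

3 dB

Overshoot = -27 − (-32) = 5 dB.
At 2.5:1, output sits 5/2.5 = 2 dB above threshold.
Gain reduction = 5 − 2 = 3 dB.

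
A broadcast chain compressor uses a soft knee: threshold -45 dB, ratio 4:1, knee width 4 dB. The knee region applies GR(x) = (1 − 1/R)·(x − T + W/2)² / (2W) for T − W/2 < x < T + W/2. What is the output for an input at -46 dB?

-46.09375 dB

x − T + W/2 = -46 − (-45) + 2 = 1.
GR = (1 − 1/4) × 1² / 8 = 0.75 × 1 / 8 = 0.09375 dB.
Output = -46 − 0.09375 = -46.09375 dB.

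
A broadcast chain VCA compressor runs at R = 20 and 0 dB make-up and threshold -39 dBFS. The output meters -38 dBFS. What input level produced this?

-19 dBFS

The compressed level sits -38 − (-39) = 1 dB over threshold.
Undo the ratio: input overshoot = 1 × 20 = 20 dB, giving input = -19 dBFS.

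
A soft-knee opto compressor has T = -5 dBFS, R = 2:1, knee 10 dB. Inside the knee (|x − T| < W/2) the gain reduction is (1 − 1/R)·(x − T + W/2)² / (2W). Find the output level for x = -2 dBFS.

x − T + W/2 = -2 − (-5) + 5 = 8.
GR = (1 − 1/2) × 8² / 20 = 0.5 × 64 / 20 = 1.6 dB.
Output = -2 − 1.6 = -3.6 dBFS.

-3.6 dBFS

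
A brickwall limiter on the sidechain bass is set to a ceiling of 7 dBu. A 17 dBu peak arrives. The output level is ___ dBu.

The limiter clamps the peak to its 7 dBu ceiling.

7 dBu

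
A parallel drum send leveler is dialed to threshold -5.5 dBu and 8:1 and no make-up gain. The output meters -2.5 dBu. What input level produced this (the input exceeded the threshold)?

That's 3 dB above the -5.5 dBu threshold.
Undo the ratio: input overshoot = 3 × 8 = 24 dB, giving input = 18.5 dBu.

18.5 dBu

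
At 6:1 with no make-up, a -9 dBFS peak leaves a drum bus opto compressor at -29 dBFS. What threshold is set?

Let T be the threshold. Output overshoot = (input overshoot)/R, so -29 − T = (-9 − T)/6.
6·(-29 − T) = -9 − T → 5·T = -174 − (-9) = -165.
T = -165/5 = -33 dBFS.

-33 dBFS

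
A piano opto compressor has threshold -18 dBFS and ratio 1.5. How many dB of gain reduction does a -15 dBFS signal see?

-15 dBFS exceeds the threshold by 3 dB.
At 1.5:1, output sits 3/1.5 = 2 dB above threshold.
Gain reduction = 3 − 2 = 1 dB.

1 dB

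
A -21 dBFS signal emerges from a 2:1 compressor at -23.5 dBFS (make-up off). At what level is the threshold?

-26 dBFS

Let T be the threshold. Output overshoot = (input overshoot)/R, so -23.5 − T = (-21 − T)/2.
2·(-23.5 − T) = -21 − T → 1·T = -47 − (-21) = -26.
T = -26/1 = -26 dBFS.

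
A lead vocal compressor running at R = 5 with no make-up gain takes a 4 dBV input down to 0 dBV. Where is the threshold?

-1 dBV

Gain reduction = 4 − 0 = 4 dB; output overshoot = GR / (R − 1) = 4 / 4 = 1 dB.
Threshold = output − output overshoot = 0 − 1 = -1 dBV.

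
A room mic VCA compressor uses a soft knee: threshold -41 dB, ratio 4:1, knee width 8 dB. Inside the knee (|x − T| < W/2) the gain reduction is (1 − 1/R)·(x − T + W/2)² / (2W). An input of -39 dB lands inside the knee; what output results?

x − T + W/2 = -39 − (-41) + 4 = 6.
GR = (1 − 1/4) × 6² / 16 = 0.75 × 36 / 16 = 1.6875 dB.
Output = -39 − 1.6875 = -40.6875 dB.

-40.6875 dB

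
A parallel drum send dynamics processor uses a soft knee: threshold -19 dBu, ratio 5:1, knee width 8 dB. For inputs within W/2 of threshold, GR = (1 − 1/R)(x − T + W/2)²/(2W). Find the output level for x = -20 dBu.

x − T + W/2 = -20 − (-19) + 4 = 3.
GR = (1 − 1/5) × 3² / 16 = 0.8 × 9 / 16 = 0.45 dB.
Output = -20 − 0.45 = -20.45 dBu.

-20.45 dBu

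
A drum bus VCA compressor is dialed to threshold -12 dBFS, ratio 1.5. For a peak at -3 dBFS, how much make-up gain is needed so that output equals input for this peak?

Without make-up, output = threshold + overshoot/1.5 = -12 + 6 = -6 dBFS.
Gap to target: 3 dB.

3 dB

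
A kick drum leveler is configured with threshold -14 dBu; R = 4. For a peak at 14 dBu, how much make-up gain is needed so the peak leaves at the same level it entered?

21 dB

Without make-up, output = threshold + overshoot/4 = -14 + 7 = -7 dBu.
Gap to target: 21 dB.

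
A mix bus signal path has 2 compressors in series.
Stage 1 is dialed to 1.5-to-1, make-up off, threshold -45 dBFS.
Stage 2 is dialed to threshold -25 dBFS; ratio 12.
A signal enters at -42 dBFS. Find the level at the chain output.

-43 dBFS

Stage 1: 3 dB above -45 dBFS, reduced 1.5:1 to 2 dB above → -43 dBFS.
Stage 2: -43 dBFS ≤ -25 dBFS, so stage 2 doesn't engage; output -43 dBFS.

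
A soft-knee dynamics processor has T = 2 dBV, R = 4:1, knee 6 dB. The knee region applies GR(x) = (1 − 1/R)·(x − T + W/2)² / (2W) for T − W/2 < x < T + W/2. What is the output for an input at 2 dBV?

1.4375 dBV

x − T + W/2 = 2 − 2 + 3 = 3.
GR = (1 − 1/4) × 3² / 12 = 0.75 × 9 / 12 = 0.5625 dB.
Output = 2 − 0.5625 = 1.4375 dBV.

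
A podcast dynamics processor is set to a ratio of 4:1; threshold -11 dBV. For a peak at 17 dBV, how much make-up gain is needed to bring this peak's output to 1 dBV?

Overshoot 28 dB → 28/4 = 7 dB after compression, so the compressed level is -11 + 7 = -4 dBV.
Make-up = target − compressed = 1 − (-4) = 5 dB.

5 dB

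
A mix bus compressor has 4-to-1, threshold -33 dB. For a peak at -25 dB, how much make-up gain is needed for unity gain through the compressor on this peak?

6 dB

Without make-up, output = threshold + overshoot/4 = -33 + 2 = -31 dB.
Gap to target: 6 dB.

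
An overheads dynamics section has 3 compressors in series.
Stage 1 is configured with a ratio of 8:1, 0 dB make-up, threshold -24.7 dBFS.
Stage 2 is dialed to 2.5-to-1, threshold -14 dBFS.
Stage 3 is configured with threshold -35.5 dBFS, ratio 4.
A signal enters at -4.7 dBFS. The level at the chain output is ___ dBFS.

-32.175 dBFS

Stage 1: -4.7 dBFS is 20 dB over -24.7 dBFS; at 8:1 that becomes 2.5 dB over, giving -22.2 dBFS.
Stage 2: below threshold (-22.2 ≤ -14); passes unchanged; output -22.2 dBFS.
Stage 3: overshoot 13.3 dB → 13.3/4 = 3.325 dB → -32.175 dBFS.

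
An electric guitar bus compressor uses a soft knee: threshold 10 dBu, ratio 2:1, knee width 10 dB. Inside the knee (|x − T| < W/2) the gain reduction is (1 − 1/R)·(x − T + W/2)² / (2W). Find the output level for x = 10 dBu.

9.375 dBu

x − T + W/2 = 10 − 10 + 5 = 5.
GR = (1 − 1/2) × 5² / 20 = 0.5 × 25 / 20 = 0.625 dB.
Output = 10 − 0.625 = 9.375 dBu.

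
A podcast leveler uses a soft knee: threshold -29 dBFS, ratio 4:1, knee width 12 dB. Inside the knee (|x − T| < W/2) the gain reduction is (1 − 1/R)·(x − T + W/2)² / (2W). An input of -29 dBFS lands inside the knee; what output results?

-30.125 dBFS

x − T + W/2 = -29 − (-29) + 6 = 6.
GR = (1 − 1/4) × 6² / 24 = 0.75 × 36 / 24 = 1.125 dB.
Output = -29 − 1.125 = -30.125 dBFS.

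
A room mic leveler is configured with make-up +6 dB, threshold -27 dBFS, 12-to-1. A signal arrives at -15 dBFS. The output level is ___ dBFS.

-20 dBFS

The input is 12 dB above the -27 dBFS threshold.
12:1 compression reduces that to 12/12 = 1 dB over.
So the level is -27 + 1 = -26 dBFS; make-up adds 6 dB, giving -20 dBFS.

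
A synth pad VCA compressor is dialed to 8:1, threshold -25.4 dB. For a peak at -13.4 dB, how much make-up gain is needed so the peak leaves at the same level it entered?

10.5 dB

Without make-up, output = threshold + overshoot/8 = -25.4 + 1.5 = -23.9 dB.
Gap to target: 10.5 dB.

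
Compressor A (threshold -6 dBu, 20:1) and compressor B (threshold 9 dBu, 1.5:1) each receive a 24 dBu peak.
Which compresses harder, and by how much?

A, by 23.5 dB

A: overshoot 30 dB → output overshoot 1.5 dB → GR 28.5 dB.
B: overshoot 15 dB → output overshoot 10 dB → GR 5 dB.
Difference: 23.5 dB in favour of A.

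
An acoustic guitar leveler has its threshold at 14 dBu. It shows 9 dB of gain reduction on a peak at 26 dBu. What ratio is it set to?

4:1

Input overshoot = 26 − 14 = 12 dB.
Output overshoot = 12 − 9 = 3 dB.
Ratio = input overshoot / output overshoot = 12 / 3 = 4.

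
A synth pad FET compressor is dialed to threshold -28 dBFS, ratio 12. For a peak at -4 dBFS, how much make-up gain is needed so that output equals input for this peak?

The peak compresses to -28 + 24/12 = -26 dBFS.
To reach -4 dBFS requires -4 − (-26) = 22 dB of make-up.

22 dB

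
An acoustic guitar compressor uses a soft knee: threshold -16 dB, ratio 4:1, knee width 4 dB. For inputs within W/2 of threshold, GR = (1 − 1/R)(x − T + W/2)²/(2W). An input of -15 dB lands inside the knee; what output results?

x − T + W/2 = -15 − (-16) + 2 = 3.
GR = (1 − 1/4) × 3² / 8 = 0.75 × 9 / 8 = 0.84375 dB.
Output = -15 − 0.84375 = -15.84375 dB.

-15.84375 dB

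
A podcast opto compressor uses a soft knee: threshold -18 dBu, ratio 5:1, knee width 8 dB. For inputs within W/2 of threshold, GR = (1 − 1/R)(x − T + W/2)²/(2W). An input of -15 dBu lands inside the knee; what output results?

x − T + W/2 = -15 − (-18) + 4 = 7.
GR = (1 − 1/5) × 7² / 16 = 0.8 × 49 / 16 = 2.45 dB.
Output = -15 − 2.45 = -17.45 dBu.

-17.45 dBu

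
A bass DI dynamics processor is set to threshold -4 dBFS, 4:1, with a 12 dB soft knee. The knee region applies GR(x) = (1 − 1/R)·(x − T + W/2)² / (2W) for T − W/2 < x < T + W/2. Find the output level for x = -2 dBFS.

x − T + W/2 = -2 − (-4) + 6 = 8.
GR = (1 − 1/4) × 8² / 24 = 0.75 × 64 / 24 = 2 dB.
Output = -2 − 2 = -4 dBFS.

-4 dBFS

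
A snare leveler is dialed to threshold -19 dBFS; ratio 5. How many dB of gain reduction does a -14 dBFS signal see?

-14 dBFS exceeds the threshold by 5 dB.
After 5:1 compression the overshoot becomes 5/5 = 1 dB.
Gain reduction = 5 − 1 = 4 dB.

4 dB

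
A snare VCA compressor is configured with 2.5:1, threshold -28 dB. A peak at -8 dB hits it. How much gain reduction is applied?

12 dB

The signal is 20 dB above threshold.
At 2.5:1, output sits 20/2.5 = 8 dB above threshold.
Gain reduction = 20 − 8 = 12 dB.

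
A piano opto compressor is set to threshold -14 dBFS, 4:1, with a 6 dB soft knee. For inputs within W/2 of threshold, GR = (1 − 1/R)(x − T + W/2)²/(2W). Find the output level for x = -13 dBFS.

-14 dBFS

x − T + W/2 = -13 − (-14) + 3 = 4.
GR = (1 − 1/4) × 4² / 12 = 0.75 × 16 / 12 = 1 dB.
Output = -13 − 1 = -14 dBFS.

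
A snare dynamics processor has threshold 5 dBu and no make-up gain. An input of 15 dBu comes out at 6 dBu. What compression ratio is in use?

10:1

Input overshoot = 15 − 5 = 10 dB; output overshoot = 6 − 5 = 1 dB.
Ratio = 10 / 1 = 10.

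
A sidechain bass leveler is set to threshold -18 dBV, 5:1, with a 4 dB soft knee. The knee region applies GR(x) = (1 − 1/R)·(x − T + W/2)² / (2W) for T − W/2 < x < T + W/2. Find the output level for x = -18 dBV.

-18.4 dBV

x − T + W/2 = -18 − (-18) + 2 = 2.
GR = (1 − 1/5) × 2² / 8 = 0.8 × 4 / 8 = 0.4 dB.
Output = -18 − 0.4 = -18.4 dBV.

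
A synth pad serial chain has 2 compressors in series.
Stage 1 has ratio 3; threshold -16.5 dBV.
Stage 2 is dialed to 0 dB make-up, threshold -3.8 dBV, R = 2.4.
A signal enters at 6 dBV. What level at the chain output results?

Stage 1: 22.5 dB above -16.5 dBV, reduced 3:1 to 7.5 dB above → -9 dBV.
Stage 2: below threshold (-9 ≤ -3.8); passes unchanged; output -9 dBV.

-9 dBV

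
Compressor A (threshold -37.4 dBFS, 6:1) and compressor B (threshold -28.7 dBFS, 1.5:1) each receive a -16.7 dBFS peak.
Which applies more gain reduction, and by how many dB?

A: 20.7 dB over, compressed to 3.45 dB over, so 17.25 dB of GR.
B: 12 dB over, compressed to 8 dB over, so 4 dB of GR.
A reduces 13.25 dB more.

A, by 13.25 dB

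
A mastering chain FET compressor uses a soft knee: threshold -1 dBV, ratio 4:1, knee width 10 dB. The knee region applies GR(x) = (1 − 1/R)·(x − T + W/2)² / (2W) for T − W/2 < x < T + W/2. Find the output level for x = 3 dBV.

-0.0375 dBV

x − T + W/2 = 3 − (-1) + 5 = 9.
GR = (1 − 1/4) × 9² / 20 = 0.75 × 81 / 20 = 3.0375 dB.
Output = 3 − 3.0375 = -0.0375 dBV.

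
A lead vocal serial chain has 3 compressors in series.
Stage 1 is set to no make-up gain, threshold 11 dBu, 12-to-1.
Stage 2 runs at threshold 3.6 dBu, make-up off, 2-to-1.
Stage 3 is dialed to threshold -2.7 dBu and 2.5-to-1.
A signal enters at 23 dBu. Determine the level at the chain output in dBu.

1.5 dBu

Stage 1: 23 dBu is 12 dB over 11 dBu; at 12:1 that becomes 1 dB over, giving 12 dBu.
Stage 2: 8.4 dB above 3.6 dBu, reduced 2:1 to 4.2 dB above → 7.8 dBu.
Stage 3: 10.5 dB above -2.7 dBu, reduced 2.5:1 to 4.2 dB above → 1.5 dBu.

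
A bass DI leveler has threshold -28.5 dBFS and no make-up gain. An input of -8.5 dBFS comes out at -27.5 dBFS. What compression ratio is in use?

Input overshoot = -8.5 − (-28.5) = 20 dB; output overshoot = -27.5 − (-28.5) = 1 dB.
Ratio = 20 / 1 = 20.

20:1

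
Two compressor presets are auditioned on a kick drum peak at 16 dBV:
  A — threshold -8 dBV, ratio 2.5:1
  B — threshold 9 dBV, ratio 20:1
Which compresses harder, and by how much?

A, by 7.75 dB

A: overshoot 24 dB → output overshoot 9.6 dB → GR 14.4 dB.
B: overshoot 7 dB → output overshoot 0.35 dB → GR 6.65 dB.
A applies 7.75 dB more gain reduction.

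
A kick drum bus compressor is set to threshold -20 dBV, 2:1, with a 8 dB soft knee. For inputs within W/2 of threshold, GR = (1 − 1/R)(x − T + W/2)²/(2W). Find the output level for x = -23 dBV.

-23.03125 dBV

x − T + W/2 = -23 − (-20) + 4 = 1.
GR = (1 − 1/2) × 1² / 16 = 0.5 × 1 / 16 = 0.03125 dB.
Output = -23 − 0.03125 = -23.03125 dBV.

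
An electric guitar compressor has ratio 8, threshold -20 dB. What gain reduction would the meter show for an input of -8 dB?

The signal is 12 dB above threshold.
At 8:1, output sits 12/8 = 1.5 dB above threshold.
So the signal is attenuated by 12 − 1.5 = 10.5 dB.

10.5 dB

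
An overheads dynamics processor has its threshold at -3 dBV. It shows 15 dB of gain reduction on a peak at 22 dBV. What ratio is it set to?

2.5:1

Input overshoot = 22 − (-3) = 25 dB.
Output overshoot = 25 − 15 = 10 dB.
Ratio = input overshoot / output overshoot = 25 / 10 = 2.5.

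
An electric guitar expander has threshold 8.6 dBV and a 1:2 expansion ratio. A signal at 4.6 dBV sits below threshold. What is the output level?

0.6 dBV

Below threshold, a 1:2 expander applies gain = (2−1)×(T − x) of attenuation.
(2−1) × 4 = 4 dB, so output = 4.6 − 4 = 0.6 dBV.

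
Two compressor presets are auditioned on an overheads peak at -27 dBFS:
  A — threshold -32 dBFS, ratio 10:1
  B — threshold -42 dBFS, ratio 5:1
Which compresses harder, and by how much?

B, by 7.5 dB

A: GR = 5 − 5/10 = 4.5 dB.
B: GR = 15 − 15/5 = 12 dB.
B applies 7.5 dB more gain reduction.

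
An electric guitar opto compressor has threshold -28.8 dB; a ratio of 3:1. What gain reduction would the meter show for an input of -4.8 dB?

The signal is 24 dB above threshold.
After 3:1 compression the overshoot becomes 24/3 = 8 dB.
GR = overshoot in − overshoot out = 24 − 8 = 16 dB.

16 dB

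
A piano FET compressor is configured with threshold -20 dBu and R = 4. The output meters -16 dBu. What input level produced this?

-4 dBu

Post-compression overshoot = -16 − (-20) = 4 dB.
Input overshoot = R × output overshoot = 16 dB → input = -20 + 16 = -4 dBu.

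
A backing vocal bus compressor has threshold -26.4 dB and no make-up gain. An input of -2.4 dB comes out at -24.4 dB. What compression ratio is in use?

12:1

Input overshoot = -2.4 − (-26.4) = 24 dB; output overshoot = -24.4 − (-26.4) = 2 dB.
Ratio = 24 / 2 = 12.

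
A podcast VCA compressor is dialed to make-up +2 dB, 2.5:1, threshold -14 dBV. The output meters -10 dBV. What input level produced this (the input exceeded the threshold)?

-9 dBV

Stripping the +2 dB make-up gives -12 dBV at the gain stage.
That's 2 dB above the -14 dBV threshold.
Before 2.5:1 compression the overshoot was 2 × 2.5 = 5 dB, so input = -14 + 5 = -9 dBV.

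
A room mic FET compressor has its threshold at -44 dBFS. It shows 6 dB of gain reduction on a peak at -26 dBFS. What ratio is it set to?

1.5:1

Input overshoot = -26 − (-44) = 18 dB.
Output overshoot = 18 − 6 = 12 dB.
Ratio = input overshoot / output overshoot = 18 / 12 = 1.5.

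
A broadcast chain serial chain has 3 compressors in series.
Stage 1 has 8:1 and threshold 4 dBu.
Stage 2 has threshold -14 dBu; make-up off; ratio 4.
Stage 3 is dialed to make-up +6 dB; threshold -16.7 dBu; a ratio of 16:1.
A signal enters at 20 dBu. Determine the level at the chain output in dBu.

Stage 1: overshoot 16 dB → 16/8 = 2 dB → 6 dBu.
Stage 2: 6 dBu is 20 dB over -14 dBu; at 4:1 that becomes 5 dB over, giving -9 dBu.
Stage 3: 7.7 dB above -16.7 dBu, reduced 16:1 to 0.48125 dB above → -16.21875 dBu; +6 dB make-up → -10.21875 dBu.

-10.21875 dBu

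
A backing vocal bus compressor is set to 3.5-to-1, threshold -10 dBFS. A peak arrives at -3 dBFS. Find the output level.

-8 dBFS

-3 dBFS sits 7 dB over threshold.
The 7 dB excess becomes 2 dB after 3.5:1 reduction.
That puts the output at -8 dBFS.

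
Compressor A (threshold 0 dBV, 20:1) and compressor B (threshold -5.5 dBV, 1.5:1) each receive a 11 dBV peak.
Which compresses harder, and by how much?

A, by 4.95 dB

A: 11 dB over, compressed to 0.55 dB over, so 10.45 dB of GR.
B: 16.5 dB over, compressed to 11 dB over, so 5.5 dB of GR.
A reduces 4.95 dB more.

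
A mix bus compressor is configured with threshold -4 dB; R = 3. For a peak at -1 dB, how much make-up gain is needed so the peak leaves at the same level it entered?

2 dB

The peak compresses to -4 + 3/3 = -3 dB.
To reach -1 dB requires -1 − (-3) = 2 dB of make-up.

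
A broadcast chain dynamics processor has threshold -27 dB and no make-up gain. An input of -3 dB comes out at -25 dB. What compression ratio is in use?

12:1

Input overshoot = -3 − (-27) = 24 dB; output overshoot = -25 − (-27) = 2 dB.
Ratio = 24 / 2 = 12.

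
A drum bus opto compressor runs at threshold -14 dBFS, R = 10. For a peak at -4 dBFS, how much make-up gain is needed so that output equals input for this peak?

9 dB

Without make-up, output = threshold + overshoot/10 = -14 + 1 = -13 dBFS.
Gap to target: 9 dB.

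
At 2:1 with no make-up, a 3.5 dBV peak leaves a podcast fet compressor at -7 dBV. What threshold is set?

Let T be the threshold. Output overshoot = (input overshoot)/R, so -7 − T = (3.5 − T)/2.
2·(-7 − T) = 3.5 − T → 1·T = -14 − 3.5 = -17.5.
T = -17.5/1 = -17.5 dBV.

-17.5 dBV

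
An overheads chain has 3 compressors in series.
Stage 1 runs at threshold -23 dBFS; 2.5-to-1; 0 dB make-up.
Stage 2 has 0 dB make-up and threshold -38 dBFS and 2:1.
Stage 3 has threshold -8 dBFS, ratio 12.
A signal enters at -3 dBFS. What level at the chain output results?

-26.5 dBFS

Stage 1: -3 dBFS is 20 dB over -23 dBFS; at 2.5:1 that becomes 8 dB over, giving -15 dBFS.
Stage 2: -15 dBFS is 23 dB over -38 dBFS; at 2:1 that becomes 11.5 dB over, giving -26.5 dBFS.
Stage 3: below threshold (-26.5 ≤ -8); passes unchanged; output -26.5 dBFS.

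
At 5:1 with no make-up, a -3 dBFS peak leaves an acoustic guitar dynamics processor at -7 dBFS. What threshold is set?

Input is 5 dB above T (since output overshoot × R = input overshoot: (-7 − T)·5 = -3 − T gives T = -8 dBFS).
Check: -8 + (-3 − (-8))/5 = -8 + 1 = -7 dBFS. ✓

-8 dBFS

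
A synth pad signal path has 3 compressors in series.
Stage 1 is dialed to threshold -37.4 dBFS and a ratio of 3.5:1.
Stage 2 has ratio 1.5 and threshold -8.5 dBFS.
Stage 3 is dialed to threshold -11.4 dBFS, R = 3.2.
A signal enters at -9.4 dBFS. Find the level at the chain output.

-29.4 dBFS

Stage 1: -9.4 dBFS is 28 dB over -37.4 dBFS; at 3.5:1 that becomes 8 dB over, giving -29.4 dBFS.
Stage 2: below threshold (-29.4 ≤ -8.5); passes unchanged; output -29.4 dBFS.
Stage 3: below threshold (-29.4 ≤ -11.4); passes unchanged; output -29.4 dBFS.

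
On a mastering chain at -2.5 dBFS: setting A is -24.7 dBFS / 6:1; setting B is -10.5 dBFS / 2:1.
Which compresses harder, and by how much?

A: 22.2 dB over, compressed to 3.7 dB over, so 18.5 dB of GR.
B: 8 dB over, compressed to 4 dB over, so 4 dB of GR.
Difference: 14.5 dB in favour of A.

A, by 14.5 dB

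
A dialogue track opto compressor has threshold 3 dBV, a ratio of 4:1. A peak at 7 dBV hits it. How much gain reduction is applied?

7 dBV exceeds the threshold by 4 dB.
A 4:1 ratio leaves 1 dB of that excess.
GR = overshoot in − overshoot out = 4 − 1 = 3 dB.

3 dB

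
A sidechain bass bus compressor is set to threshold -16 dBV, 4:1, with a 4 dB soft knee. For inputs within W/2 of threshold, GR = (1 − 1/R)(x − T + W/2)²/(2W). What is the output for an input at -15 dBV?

x − T + W/2 = -15 − (-16) + 2 = 3.
GR = (1 − 1/4) × 3² / 8 = 0.75 × 9 / 8 = 0.84375 dB.
Output = -15 − 0.84375 = -15.84375 dBV.

-15.84375 dBV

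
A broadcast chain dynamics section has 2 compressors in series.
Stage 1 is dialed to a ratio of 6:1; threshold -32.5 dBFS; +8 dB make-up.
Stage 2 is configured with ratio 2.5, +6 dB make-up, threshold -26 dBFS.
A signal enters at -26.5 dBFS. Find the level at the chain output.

-19 dBFS

Stage 1: overshoot 6 dB → 6/6 = 1 dB → -31.5 dBFS; +8 dB make-up → -23.5 dBFS.
Stage 2: overshoot 2.5 dB → 2.5/2.5 = 1 dB → -25 dBFS; +6 dB make-up → -19 dBFS.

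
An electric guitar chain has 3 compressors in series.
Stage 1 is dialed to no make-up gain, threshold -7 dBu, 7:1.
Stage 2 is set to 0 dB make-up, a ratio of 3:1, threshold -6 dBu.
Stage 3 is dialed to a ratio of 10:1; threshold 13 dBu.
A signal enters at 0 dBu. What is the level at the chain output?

-6 dBu

Stage 1: overshoot 7 dB → 7/7 = 1 dB → -6 dBu.
Stage 2: -6 dBu ≤ -6 dBu, so stage 2 doesn't engage; output -6 dBu.
Stage 3: -6 dBu ≤ 13 dBu, so stage 3 doesn't engage; output -6 dBu.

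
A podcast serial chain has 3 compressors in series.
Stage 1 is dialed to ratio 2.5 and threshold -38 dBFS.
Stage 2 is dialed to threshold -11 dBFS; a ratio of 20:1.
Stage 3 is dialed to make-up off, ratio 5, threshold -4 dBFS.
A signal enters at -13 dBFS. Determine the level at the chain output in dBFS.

Stage 1: -13 dBFS is 25 dB over -38 dBFS; at 2.5:1 that becomes 10 dB over, giving -28 dBFS.
Stage 2: -28 dBFS is at or below the -11 dBFS threshold — no compression; output -28 dBFS.
Stage 3: -28 dBFS ≤ -4 dBFS, so stage 3 doesn't engage; output -28 dBFS.

-28 dBFS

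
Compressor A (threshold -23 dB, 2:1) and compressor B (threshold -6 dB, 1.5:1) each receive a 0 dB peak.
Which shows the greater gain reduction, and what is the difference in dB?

A: 23 dB over, compressed to 11.5 dB over, so 11.5 dB of GR.
B: 6 dB over, compressed to 4 dB over, so 2 dB of GR.
A applies 9.5 dB more gain reduction.

A, by 9.5 dB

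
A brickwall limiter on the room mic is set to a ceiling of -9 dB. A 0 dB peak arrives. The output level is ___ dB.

-9 dB

A brickwall limiter is an ∞:1 compressor: any input above the ceiling is clamped to -9 dB.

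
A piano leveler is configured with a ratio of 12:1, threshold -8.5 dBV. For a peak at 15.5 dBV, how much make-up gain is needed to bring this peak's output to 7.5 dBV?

Overshoot 24 dB → 24/12 = 2 dB after compression, so the compressed level is -8.5 + 2 = -6.5 dBV.
Make-up = target − compressed = 7.5 − (-6.5) = 14 dB.

14 dB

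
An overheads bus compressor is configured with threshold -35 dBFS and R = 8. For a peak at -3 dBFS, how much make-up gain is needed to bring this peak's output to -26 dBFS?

5 dB

The peak compresses to -35 + 32/8 = -31 dBFS.
To reach -26 dBFS requires -26 − (-31) = 5 dB of make-up.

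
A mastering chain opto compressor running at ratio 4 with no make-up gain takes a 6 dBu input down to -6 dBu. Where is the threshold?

Input is 16 dB above T (since output overshoot × R = input overshoot: (-6 − T)·4 = 6 − T gives T = -10 dBu).
Check: -10 + (6 − (-10))/4 = -10 + 4 = -6 dBu. ✓

-10 dBu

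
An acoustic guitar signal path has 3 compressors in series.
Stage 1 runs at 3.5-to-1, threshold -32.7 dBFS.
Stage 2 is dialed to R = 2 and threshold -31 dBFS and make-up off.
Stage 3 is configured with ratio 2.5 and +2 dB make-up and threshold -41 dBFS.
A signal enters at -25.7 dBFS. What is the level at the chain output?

Stage 1: -25.7 dBFS is 7 dB over -32.7 dBFS; at 3.5:1 that becomes 2 dB over, giving -30.7 dBFS.
Stage 2: overshoot 0.3 dB → 0.3/2 = 0.15 dB → -30.85 dBFS.
Stage 3: -30.85 dBFS is 10.15 dB over -41 dBFS; at 2.5:1 that becomes 4.06 dB over, giving -36.94 dBFS; +2 dB make-up → -34.94 dBFS.

-34.94 dBFS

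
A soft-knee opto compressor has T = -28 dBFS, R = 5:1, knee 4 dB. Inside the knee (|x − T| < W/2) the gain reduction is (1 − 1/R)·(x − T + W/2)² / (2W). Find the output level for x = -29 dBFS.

-29.1 dBFS

x − T + W/2 = -29 − (-28) + 2 = 1.
GR = (1 − 1/5) × 1² / 8 = 0.8 × 1 / 8 = 0.1 dB.
Output = -29 − 0.1 = -29.1 dBFS.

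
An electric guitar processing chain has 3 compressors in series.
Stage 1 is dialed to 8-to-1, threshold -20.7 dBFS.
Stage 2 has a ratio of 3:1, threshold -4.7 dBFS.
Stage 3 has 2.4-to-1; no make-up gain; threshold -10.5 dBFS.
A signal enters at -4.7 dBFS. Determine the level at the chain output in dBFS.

Stage 1: -4.7 dBFS is 16 dB over -20.7 dBFS; at 8:1 that becomes 2 dB over, giving -18.7 dBFS.
Stage 2: below threshold (-18.7 ≤ -4.7); passes unchanged; output -18.7 dBFS.
Stage 3: below threshold (-18.7 ≤ -10.5); passes unchanged; output -18.7 dBFS.

-18.7 dBFS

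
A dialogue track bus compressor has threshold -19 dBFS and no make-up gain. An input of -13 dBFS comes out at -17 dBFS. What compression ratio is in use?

Input overshoot = -13 − (-19) = 6 dB; output overshoot = -17 − (-19) = 2 dB.
Ratio = 6 / 2 = 3.

3:1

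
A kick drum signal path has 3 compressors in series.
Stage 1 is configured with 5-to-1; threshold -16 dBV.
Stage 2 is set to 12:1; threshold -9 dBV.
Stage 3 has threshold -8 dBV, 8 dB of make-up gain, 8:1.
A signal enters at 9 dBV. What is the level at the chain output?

-3 dBV

Stage 1: overshoot 25 dB → 25/5 = 5 dB → -11 dBV.
Stage 2: below threshold (-11 ≤ -9); passes unchanged; output -11 dBV.
Stage 3: -11 dBV ≤ -8 dBV, so stage 3 doesn't engage; make-up brings it to -3 dBV.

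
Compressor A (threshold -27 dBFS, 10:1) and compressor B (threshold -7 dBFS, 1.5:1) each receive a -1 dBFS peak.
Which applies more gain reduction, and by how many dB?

A, by 21.4 dB

A: overshoot 26 dB → output overshoot 2.6 dB → GR 23.4 dB.
B: overshoot 6 dB → output overshoot 4 dB → GR 2 dB.
A reduces 21.4 dB more.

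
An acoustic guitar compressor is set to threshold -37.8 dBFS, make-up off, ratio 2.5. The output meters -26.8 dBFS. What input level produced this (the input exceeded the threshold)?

The compressed level sits -26.8 − (-37.8) = 11 dB over threshold.
Undo the ratio: input overshoot = 11 × 2.5 = 27.5 dB, giving input = -10.3 dBFS.

-10.3 dBFS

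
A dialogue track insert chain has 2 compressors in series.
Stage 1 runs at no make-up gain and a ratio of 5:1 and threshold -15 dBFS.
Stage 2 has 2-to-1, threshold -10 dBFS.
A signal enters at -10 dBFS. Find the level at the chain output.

Stage 1: 5 dB above -15 dBFS, reduced 5:1 to 1 dB above → -14 dBFS.
Stage 2: -14 dBFS is at or below the -10 dBFS threshold — no compression; output -14 dBFS.

-14 dBFS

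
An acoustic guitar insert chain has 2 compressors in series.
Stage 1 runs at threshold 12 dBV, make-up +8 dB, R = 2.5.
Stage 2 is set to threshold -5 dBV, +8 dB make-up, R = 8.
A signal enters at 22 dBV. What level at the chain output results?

6.625 dBV

Stage 1: 22 dBV is 10 dB over 12 dBV; at 2.5:1 that becomes 4 dB over, giving 16 dBV; +8 dB make-up → 24 dBV.
Stage 2: overshoot 29 dB → 29/8 = 3.625 dB → -1.375 dBV; +8 dB make-up → 6.625 dBV.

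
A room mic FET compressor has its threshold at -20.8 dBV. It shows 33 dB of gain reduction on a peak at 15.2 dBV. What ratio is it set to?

12:1

Input overshoot = 15.2 − (-20.8) = 36 dB.
Output overshoot = 36 − 33 = 3 dB.
Ratio = input overshoot / output overshoot = 36 / 3 = 12.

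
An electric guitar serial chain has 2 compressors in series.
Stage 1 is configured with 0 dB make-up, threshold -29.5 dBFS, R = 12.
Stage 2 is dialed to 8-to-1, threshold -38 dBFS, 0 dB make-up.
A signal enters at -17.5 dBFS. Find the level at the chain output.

Stage 1: 12 dB above -29.5 dBFS, reduced 12:1 to 1 dB above → -28.5 dBFS.
Stage 2: 9.5 dB above -38 dBFS, reduced 8:1 to 1.1875 dB above → -36.8125 dBFS.

-36.8125 dBFS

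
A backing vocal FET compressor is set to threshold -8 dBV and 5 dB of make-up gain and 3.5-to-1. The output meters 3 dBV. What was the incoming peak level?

Stripping the +5 dB make-up gives -2 dBV at the gain stage.
The compressed level sits -2 − (-8) = 6 dB over threshold.
Before 3.5:1 compression the overshoot was 6 × 3.5 = 21 dB, so input = -8 + 21 = 13 dBV.

13 dBV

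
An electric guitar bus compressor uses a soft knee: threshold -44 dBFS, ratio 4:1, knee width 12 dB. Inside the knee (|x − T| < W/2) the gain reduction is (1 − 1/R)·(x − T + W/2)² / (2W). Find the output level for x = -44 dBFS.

x − T + W/2 = -44 − (-44) + 6 = 6.
GR = (1 − 1/4) × 6² / 24 = 0.75 × 36 / 24 = 1.125 dB.
Output = -44 − 1.125 = -45.125 dBFS.

-45.125 dBFS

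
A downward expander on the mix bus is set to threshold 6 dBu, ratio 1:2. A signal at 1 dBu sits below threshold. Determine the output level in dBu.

-4 dBu

Below threshold, a 1:2 expander applies gain = (2−1)×(T − x) of attenuation.
(2−1) × 5 = 5 dB, so output = 1 − 5 = -4 dBu.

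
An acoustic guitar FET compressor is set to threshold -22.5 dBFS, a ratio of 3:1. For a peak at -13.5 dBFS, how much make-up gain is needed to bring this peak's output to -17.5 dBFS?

2 dB

Without make-up, output = threshold + overshoot/3 = -22.5 + 3 = -19.5 dBFS.
Gap to target: 2 dB.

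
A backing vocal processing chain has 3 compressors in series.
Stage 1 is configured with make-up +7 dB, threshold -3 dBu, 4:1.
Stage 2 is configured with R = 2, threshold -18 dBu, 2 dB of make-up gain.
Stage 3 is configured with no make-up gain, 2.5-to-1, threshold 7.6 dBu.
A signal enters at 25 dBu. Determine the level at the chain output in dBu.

Stage 1: 28 dB above -3 dBu, reduced 4:1 to 7 dB above → 4 dBu; +7 dB make-up → 11 dBu.
Stage 2: 29 dB above -18 dBu, reduced 2:1 to 14.5 dB above → -3.5 dBu; +2 dB make-up → -1.5 dBu.
Stage 3: -1.5 dBu ≤ 7.6 dBu, so stage 3 doesn't engage; output -1.5 dBu.

-1.5 dBu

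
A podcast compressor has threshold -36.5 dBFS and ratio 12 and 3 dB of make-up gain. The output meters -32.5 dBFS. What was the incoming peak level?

-24.5 dBFS

Remove make-up: -32.5 − 3 = -35.5 dBFS.
The compressed level sits -35.5 − (-36.5) = 1 dB over threshold.
Undo the ratio: input overshoot = 1 × 12 = 12 dB, giving input = -24.5 dBFS.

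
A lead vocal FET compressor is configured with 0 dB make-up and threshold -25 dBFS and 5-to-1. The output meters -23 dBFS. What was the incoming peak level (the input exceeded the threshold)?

-15 dBFS

The compressed level sits -23 − (-25) = 2 dB over threshold.
Input overshoot = R × output overshoot = 10 dB → input = -25 + 10 = -15 dBFS.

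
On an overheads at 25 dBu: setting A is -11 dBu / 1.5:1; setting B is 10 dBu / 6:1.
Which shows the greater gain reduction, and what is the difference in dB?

A: GR = 36 − 36/1.5 = 12 dB.
B: GR = 15 − 15/6 = 12.5 dB.
B reduces 0.5 dB more.

B, by 0.5 dB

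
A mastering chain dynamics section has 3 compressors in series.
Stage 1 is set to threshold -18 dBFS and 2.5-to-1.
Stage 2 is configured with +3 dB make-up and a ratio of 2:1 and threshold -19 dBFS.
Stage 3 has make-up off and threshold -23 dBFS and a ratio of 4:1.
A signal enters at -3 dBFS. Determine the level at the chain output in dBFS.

-20.375 dBFS

Stage 1: -3 dBFS is 15 dB over -18 dBFS; at 2.5:1 that becomes 6 dB over, giving -12 dBFS.
Stage 2: 7 dB above -19 dBFS, reduced 2:1 to 3.5 dB above → -15.5 dBFS; +3 dB make-up → -12.5 dBFS.
Stage 3: -12.5 dBFS is 10.5 dB over -23 dBFS; at 4:1 that becomes 2.625 dB over, giving -20.375 dBFS.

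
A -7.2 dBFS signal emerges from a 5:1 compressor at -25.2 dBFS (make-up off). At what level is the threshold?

Gain reduction = -7.2 − (-25.2) = 18 dB; output overshoot = GR / (R − 1) = 18 / 4 = 4.5 dB.
Threshold = output − output overshoot = -25.2 − 4.5 = -29.7 dBFS.

-29.7 dBFS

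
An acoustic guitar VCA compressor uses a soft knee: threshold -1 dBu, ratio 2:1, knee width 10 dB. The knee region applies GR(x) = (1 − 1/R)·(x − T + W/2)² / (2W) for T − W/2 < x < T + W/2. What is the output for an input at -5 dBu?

x − T + W/2 = -5 − (-1) + 5 = 1.
GR = (1 − 1/2) × 1² / 20 = 0.5 × 1 / 20 = 0.025 dB.
Output = -5 − 0.025 = -5.025 dBu.

-5.025 dBu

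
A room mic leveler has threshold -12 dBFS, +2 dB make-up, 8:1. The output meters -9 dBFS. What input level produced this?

-4 dBFS

Stripping the +2 dB make-up gives -11 dBFS at the gain stage.
Post-compression overshoot = -11 − (-12) = 1 dB.
Input overshoot = R × output overshoot = 8 dB → input = -12 + 8 = -4 dBFS.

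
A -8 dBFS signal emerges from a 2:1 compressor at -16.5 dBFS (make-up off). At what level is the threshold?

Let T be the threshold. Output overshoot = (input overshoot)/R, so -16.5 − T = (-8 − T)/2.
2·(-16.5 − T) = -8 − T → 1·T = -33 − (-8) = -25.
T = -25/1 = -25 dBFS.

-25 dBFS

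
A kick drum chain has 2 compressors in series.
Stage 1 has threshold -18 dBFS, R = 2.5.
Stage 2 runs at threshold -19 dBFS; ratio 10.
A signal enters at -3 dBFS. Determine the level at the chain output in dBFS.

-18.3 dBFS

Stage 1: -3 dBFS is 15 dB over -18 dBFS; at 2.5:1 that becomes 6 dB over, giving -12 dBFS.
Stage 2: 7 dB above -19 dBFS, reduced 10:1 to 0.7 dB above → -18.3 dBFS.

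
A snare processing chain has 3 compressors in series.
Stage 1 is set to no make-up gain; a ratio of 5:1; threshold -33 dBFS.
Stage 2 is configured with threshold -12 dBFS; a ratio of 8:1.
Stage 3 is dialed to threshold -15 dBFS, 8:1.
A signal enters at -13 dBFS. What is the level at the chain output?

Stage 1: -13 dBFS is 20 dB over -33 dBFS; at 5:1 that becomes 4 dB over, giving -29 dBFS.
Stage 2: -29 dBFS ≤ -12 dBFS, so stage 2 doesn't engage; output -29 dBFS.
Stage 3: -29 dBFS is at or below the -15 dBFS threshold — no compression; output -29 dBFS.

-29 dBFS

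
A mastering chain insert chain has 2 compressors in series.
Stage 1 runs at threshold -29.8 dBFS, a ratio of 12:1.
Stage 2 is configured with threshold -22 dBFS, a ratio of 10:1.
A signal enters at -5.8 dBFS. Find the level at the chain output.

Stage 1: 24 dB above -29.8 dBFS, reduced 12:1 to 2 dB above → -27.8 dBFS.
Stage 2: -27.8 dBFS ≤ -22 dBFS, so stage 2 doesn't engage; output -27.8 dBFS.

-27.8 dBFS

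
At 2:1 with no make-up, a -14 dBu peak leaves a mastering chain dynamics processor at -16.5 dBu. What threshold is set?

Gain reduction = -14 − (-16.5) = 2.5 dB; output overshoot = GR / (R − 1) = 2.5 / 1 = 2.5 dB.
Threshold = output − output overshoot = -16.5 − 2.5 = -19 dBu.

-19 dBu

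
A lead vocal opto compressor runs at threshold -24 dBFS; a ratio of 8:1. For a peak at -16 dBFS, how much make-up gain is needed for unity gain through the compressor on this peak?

The peak compresses to -24 + 8/8 = -23 dBFS.
To reach -16 dBFS requires -16 − (-23) = 7 dB of make-up.

7 dB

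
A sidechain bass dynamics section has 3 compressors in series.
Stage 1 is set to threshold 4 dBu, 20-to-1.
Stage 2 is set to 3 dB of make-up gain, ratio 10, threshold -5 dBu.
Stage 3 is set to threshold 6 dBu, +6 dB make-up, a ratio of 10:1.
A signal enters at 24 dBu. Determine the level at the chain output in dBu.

5 dBu

Stage 1: 20 dB above 4 dBu, reduced 20:1 to 1 dB above → 5 dBu.
Stage 2: overshoot 10 dB → 10/10 = 1 dB → -4 dBu; +3 dB make-up → -1 dBu.
Stage 3: below threshold (-1 ≤ 6); passes unchanged; make-up brings it to 5 dBu.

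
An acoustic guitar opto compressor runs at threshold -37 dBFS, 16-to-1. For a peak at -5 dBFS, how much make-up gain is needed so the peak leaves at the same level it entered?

Without make-up, output = threshold + overshoot/16 = -37 + 2 = -35 dBFS.
Gap to target: 30 dB.

30 dB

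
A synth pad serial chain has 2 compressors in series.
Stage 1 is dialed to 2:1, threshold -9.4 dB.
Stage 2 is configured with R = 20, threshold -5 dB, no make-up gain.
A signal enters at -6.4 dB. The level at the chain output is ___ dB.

-7.9 dB

Stage 1: 3 dB above -9.4 dB, reduced 2:1 to 1.5 dB above → -7.9 dB.
Stage 2: -7.9 dB ≤ -5 dB, so stage 2 doesn't engage; output -7.9 dB.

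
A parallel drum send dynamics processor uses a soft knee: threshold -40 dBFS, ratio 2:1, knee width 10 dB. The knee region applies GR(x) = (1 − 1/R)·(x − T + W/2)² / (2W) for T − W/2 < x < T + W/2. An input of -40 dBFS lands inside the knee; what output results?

-40.625 dBFS

x − T + W/2 = -40 − (-40) + 5 = 5.
GR = (1 − 1/2) × 5² / 20 = 0.5 × 25 / 20 = 0.625 dB.
Output = -40 − 0.625 = -40.625 dBFS.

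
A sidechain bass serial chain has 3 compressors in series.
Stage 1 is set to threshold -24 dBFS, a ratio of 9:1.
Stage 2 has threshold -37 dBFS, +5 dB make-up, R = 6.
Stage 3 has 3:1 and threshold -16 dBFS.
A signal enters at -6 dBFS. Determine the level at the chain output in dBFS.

-29.5 dBFS

Stage 1: 18 dB above -24 dBFS, reduced 9:1 to 2 dB above → -22 dBFS.
Stage 2: overshoot 15 dB → 15/6 = 2.5 dB → -34.5 dBFS; +5 dB make-up → -29.5 dBFS.
Stage 3: -29.5 dBFS ≤ -16 dBFS, so stage 3 doesn't engage; output -29.5 dBFS.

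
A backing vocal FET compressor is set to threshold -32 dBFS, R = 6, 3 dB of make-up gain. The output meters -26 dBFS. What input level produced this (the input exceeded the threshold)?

Before make-up, the level was -26 − 3 = -29 dBFS.
The compressed level sits -29 − (-32) = 3 dB over threshold.
Before 6:1 compression the overshoot was 3 × 6 = 18 dB, so input = -32 + 18 = -14 dBFS.

-14 dBFS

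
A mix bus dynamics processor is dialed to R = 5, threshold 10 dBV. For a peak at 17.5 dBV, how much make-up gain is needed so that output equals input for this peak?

Without make-up, output = threshold + overshoot/5 = 10 + 1.5 = 11.5 dBV.
Gap to target: 6 dB.

6 dB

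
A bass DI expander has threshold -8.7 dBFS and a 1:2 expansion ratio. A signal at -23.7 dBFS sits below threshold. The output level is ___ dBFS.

The input is 15 dB below the -8.7 dBFS threshold.
A 1:2 expander multiplies undershoot by 2: 15 × 2 = 30 dB below threshold.
Output = -8.7 − 30 = -38.7 dBFS.

-38.7 dBFS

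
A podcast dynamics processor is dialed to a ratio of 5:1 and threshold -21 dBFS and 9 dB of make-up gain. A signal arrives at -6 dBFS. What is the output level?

Overshoot: -6 − (-21) = 15 dB.
At 5:1 the overshoot is divided by 5, leaving 3 dB above threshold.
That puts the output at -18 dBFS; make-up adds 9 dB, giving -9 dBFS.

-9 dBFS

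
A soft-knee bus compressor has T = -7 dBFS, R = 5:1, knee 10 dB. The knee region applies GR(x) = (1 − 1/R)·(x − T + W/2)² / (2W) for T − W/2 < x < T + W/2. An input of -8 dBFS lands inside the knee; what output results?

x − T + W/2 = -8 − (-7) + 5 = 4.
GR = (1 − 1/5) × 4² / 20 = 0.8 × 16 / 20 = 0.64 dB.
Output = -8 − 0.64 = -8.64 dBFS.

-8.64 dBFS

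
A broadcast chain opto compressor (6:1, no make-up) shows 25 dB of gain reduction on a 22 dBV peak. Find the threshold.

-8 dBV

Gain reduction = 22 − (-3) = 25 dB; output overshoot = GR / (R − 1) = 25 / 5 = 5 dB.
Threshold = output − output overshoot = -3 − 5 = -8 dBV.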